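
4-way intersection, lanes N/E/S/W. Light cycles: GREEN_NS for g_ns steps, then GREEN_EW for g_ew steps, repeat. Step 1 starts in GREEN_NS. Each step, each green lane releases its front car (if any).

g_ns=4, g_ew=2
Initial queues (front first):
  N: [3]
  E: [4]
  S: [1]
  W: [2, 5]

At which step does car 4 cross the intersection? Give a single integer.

Step 1 [NS]: N:car3-GO,E:wait,S:car1-GO,W:wait | queues: N=0 E=1 S=0 W=2
Step 2 [NS]: N:empty,E:wait,S:empty,W:wait | queues: N=0 E=1 S=0 W=2
Step 3 [NS]: N:empty,E:wait,S:empty,W:wait | queues: N=0 E=1 S=0 W=2
Step 4 [NS]: N:empty,E:wait,S:empty,W:wait | queues: N=0 E=1 S=0 W=2
Step 5 [EW]: N:wait,E:car4-GO,S:wait,W:car2-GO | queues: N=0 E=0 S=0 W=1
Step 6 [EW]: N:wait,E:empty,S:wait,W:car5-GO | queues: N=0 E=0 S=0 W=0
Car 4 crosses at step 5

5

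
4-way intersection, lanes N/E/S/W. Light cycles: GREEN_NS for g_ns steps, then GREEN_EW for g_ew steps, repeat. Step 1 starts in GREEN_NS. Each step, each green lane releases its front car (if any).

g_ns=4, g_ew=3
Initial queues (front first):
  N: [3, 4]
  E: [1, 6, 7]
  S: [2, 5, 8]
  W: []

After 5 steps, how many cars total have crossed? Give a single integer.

Step 1 [NS]: N:car3-GO,E:wait,S:car2-GO,W:wait | queues: N=1 E=3 S=2 W=0
Step 2 [NS]: N:car4-GO,E:wait,S:car5-GO,W:wait | queues: N=0 E=3 S=1 W=0
Step 3 [NS]: N:empty,E:wait,S:car8-GO,W:wait | queues: N=0 E=3 S=0 W=0
Step 4 [NS]: N:empty,E:wait,S:empty,W:wait | queues: N=0 E=3 S=0 W=0
Step 5 [EW]: N:wait,E:car1-GO,S:wait,W:empty | queues: N=0 E=2 S=0 W=0
Cars crossed by step 5: 6

Answer: 6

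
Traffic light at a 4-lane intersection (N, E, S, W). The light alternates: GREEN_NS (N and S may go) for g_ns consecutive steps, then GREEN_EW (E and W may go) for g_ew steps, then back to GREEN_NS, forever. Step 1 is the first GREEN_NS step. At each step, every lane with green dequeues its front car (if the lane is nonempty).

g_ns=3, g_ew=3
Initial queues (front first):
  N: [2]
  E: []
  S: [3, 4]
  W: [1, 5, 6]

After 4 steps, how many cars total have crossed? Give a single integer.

Answer: 4

Derivation:
Step 1 [NS]: N:car2-GO,E:wait,S:car3-GO,W:wait | queues: N=0 E=0 S=1 W=3
Step 2 [NS]: N:empty,E:wait,S:car4-GO,W:wait | queues: N=0 E=0 S=0 W=3
Step 3 [NS]: N:empty,E:wait,S:empty,W:wait | queues: N=0 E=0 S=0 W=3
Step 4 [EW]: N:wait,E:empty,S:wait,W:car1-GO | queues: N=0 E=0 S=0 W=2
Cars crossed by step 4: 4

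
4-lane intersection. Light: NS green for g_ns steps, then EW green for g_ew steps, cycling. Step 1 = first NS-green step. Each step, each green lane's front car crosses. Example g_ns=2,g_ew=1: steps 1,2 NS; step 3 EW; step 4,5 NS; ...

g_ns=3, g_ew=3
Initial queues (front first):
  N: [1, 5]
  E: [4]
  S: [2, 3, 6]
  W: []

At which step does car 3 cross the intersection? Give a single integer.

Step 1 [NS]: N:car1-GO,E:wait,S:car2-GO,W:wait | queues: N=1 E=1 S=2 W=0
Step 2 [NS]: N:car5-GO,E:wait,S:car3-GO,W:wait | queues: N=0 E=1 S=1 W=0
Step 3 [NS]: N:empty,E:wait,S:car6-GO,W:wait | queues: N=0 E=1 S=0 W=0
Step 4 [EW]: N:wait,E:car4-GO,S:wait,W:empty | queues: N=0 E=0 S=0 W=0
Car 3 crosses at step 2

2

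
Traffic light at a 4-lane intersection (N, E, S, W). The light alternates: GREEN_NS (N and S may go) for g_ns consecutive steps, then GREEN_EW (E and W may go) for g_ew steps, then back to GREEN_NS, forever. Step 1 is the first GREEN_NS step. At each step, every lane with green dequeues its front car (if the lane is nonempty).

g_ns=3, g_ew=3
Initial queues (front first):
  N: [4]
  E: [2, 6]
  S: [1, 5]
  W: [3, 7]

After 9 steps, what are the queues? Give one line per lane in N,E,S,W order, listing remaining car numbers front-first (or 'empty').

Step 1 [NS]: N:car4-GO,E:wait,S:car1-GO,W:wait | queues: N=0 E=2 S=1 W=2
Step 2 [NS]: N:empty,E:wait,S:car5-GO,W:wait | queues: N=0 E=2 S=0 W=2
Step 3 [NS]: N:empty,E:wait,S:empty,W:wait | queues: N=0 E=2 S=0 W=2
Step 4 [EW]: N:wait,E:car2-GO,S:wait,W:car3-GO | queues: N=0 E=1 S=0 W=1
Step 5 [EW]: N:wait,E:car6-GO,S:wait,W:car7-GO | queues: N=0 E=0 S=0 W=0

N: empty
E: empty
S: empty
W: empty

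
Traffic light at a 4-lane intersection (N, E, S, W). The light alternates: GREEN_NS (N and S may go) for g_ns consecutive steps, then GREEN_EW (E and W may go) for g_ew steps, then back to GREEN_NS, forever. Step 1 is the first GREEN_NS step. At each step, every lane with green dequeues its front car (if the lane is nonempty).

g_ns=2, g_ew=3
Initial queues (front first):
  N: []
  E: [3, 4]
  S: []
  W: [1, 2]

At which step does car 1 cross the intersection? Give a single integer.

Step 1 [NS]: N:empty,E:wait,S:empty,W:wait | queues: N=0 E=2 S=0 W=2
Step 2 [NS]: N:empty,E:wait,S:empty,W:wait | queues: N=0 E=2 S=0 W=2
Step 3 [EW]: N:wait,E:car3-GO,S:wait,W:car1-GO | queues: N=0 E=1 S=0 W=1
Step 4 [EW]: N:wait,E:car4-GO,S:wait,W:car2-GO | queues: N=0 E=0 S=0 W=0
Car 1 crosses at step 3

3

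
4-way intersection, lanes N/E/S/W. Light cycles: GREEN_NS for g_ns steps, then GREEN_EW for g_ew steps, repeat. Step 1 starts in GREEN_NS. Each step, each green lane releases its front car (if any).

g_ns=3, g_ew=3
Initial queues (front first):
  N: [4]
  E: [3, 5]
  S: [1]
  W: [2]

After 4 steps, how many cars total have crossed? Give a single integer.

Step 1 [NS]: N:car4-GO,E:wait,S:car1-GO,W:wait | queues: N=0 E=2 S=0 W=1
Step 2 [NS]: N:empty,E:wait,S:empty,W:wait | queues: N=0 E=2 S=0 W=1
Step 3 [NS]: N:empty,E:wait,S:empty,W:wait | queues: N=0 E=2 S=0 W=1
Step 4 [EW]: N:wait,E:car3-GO,S:wait,W:car2-GO | queues: N=0 E=1 S=0 W=0
Cars crossed by step 4: 4

Answer: 4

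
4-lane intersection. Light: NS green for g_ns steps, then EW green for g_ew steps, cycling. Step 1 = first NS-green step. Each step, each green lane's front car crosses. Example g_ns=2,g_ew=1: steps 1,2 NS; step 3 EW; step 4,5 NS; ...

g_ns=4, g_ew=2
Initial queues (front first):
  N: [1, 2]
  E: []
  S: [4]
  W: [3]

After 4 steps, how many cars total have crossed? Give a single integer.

Answer: 3

Derivation:
Step 1 [NS]: N:car1-GO,E:wait,S:car4-GO,W:wait | queues: N=1 E=0 S=0 W=1
Step 2 [NS]: N:car2-GO,E:wait,S:empty,W:wait | queues: N=0 E=0 S=0 W=1
Step 3 [NS]: N:empty,E:wait,S:empty,W:wait | queues: N=0 E=0 S=0 W=1
Step 4 [NS]: N:empty,E:wait,S:empty,W:wait | queues: N=0 E=0 S=0 W=1
Cars crossed by step 4: 3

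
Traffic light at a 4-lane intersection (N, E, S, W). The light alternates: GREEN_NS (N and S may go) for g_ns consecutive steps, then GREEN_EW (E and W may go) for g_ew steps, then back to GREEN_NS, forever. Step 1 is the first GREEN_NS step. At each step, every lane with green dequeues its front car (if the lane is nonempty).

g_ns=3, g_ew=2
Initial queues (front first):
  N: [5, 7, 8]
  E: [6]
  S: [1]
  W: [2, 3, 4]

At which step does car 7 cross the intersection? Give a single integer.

Step 1 [NS]: N:car5-GO,E:wait,S:car1-GO,W:wait | queues: N=2 E=1 S=0 W=3
Step 2 [NS]: N:car7-GO,E:wait,S:empty,W:wait | queues: N=1 E=1 S=0 W=3
Step 3 [NS]: N:car8-GO,E:wait,S:empty,W:wait | queues: N=0 E=1 S=0 W=3
Step 4 [EW]: N:wait,E:car6-GO,S:wait,W:car2-GO | queues: N=0 E=0 S=0 W=2
Step 5 [EW]: N:wait,E:empty,S:wait,W:car3-GO | queues: N=0 E=0 S=0 W=1
Step 6 [NS]: N:empty,E:wait,S:empty,W:wait | queues: N=0 E=0 S=0 W=1
Step 7 [NS]: N:empty,E:wait,S:empty,W:wait | queues: N=0 E=0 S=0 W=1
Step 8 [NS]: N:empty,E:wait,S:empty,W:wait | queues: N=0 E=0 S=0 W=1
Step 9 [EW]: N:wait,E:empty,S:wait,W:car4-GO | queues: N=0 E=0 S=0 W=0
Car 7 crosses at step 2

2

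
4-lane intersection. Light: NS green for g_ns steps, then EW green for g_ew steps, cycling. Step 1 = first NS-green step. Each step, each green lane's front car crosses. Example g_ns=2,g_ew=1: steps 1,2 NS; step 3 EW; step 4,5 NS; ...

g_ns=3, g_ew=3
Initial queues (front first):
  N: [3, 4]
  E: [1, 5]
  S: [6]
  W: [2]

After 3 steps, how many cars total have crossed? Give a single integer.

Answer: 3

Derivation:
Step 1 [NS]: N:car3-GO,E:wait,S:car6-GO,W:wait | queues: N=1 E=2 S=0 W=1
Step 2 [NS]: N:car4-GO,E:wait,S:empty,W:wait | queues: N=0 E=2 S=0 W=1
Step 3 [NS]: N:empty,E:wait,S:empty,W:wait | queues: N=0 E=2 S=0 W=1
Cars crossed by step 3: 3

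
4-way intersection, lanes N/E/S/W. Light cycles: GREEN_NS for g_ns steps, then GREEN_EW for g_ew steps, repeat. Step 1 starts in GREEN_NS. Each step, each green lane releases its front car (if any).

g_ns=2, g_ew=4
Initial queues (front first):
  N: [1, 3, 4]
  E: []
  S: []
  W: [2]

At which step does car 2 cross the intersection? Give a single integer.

Step 1 [NS]: N:car1-GO,E:wait,S:empty,W:wait | queues: N=2 E=0 S=0 W=1
Step 2 [NS]: N:car3-GO,E:wait,S:empty,W:wait | queues: N=1 E=0 S=0 W=1
Step 3 [EW]: N:wait,E:empty,S:wait,W:car2-GO | queues: N=1 E=0 S=0 W=0
Step 4 [EW]: N:wait,E:empty,S:wait,W:empty | queues: N=1 E=0 S=0 W=0
Step 5 [EW]: N:wait,E:empty,S:wait,W:empty | queues: N=1 E=0 S=0 W=0
Step 6 [EW]: N:wait,E:empty,S:wait,W:empty | queues: N=1 E=0 S=0 W=0
Step 7 [NS]: N:car4-GO,E:wait,S:empty,W:wait | queues: N=0 E=0 S=0 W=0
Car 2 crosses at step 3

3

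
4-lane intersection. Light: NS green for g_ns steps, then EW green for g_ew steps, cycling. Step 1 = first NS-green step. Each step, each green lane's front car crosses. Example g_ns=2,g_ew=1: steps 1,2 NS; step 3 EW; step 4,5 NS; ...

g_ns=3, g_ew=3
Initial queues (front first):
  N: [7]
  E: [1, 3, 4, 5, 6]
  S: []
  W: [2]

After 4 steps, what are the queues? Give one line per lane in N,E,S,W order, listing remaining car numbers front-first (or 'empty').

Step 1 [NS]: N:car7-GO,E:wait,S:empty,W:wait | queues: N=0 E=5 S=0 W=1
Step 2 [NS]: N:empty,E:wait,S:empty,W:wait | queues: N=0 E=5 S=0 W=1
Step 3 [NS]: N:empty,E:wait,S:empty,W:wait | queues: N=0 E=5 S=0 W=1
Step 4 [EW]: N:wait,E:car1-GO,S:wait,W:car2-GO | queues: N=0 E=4 S=0 W=0

N: empty
E: 3 4 5 6
S: empty
W: empty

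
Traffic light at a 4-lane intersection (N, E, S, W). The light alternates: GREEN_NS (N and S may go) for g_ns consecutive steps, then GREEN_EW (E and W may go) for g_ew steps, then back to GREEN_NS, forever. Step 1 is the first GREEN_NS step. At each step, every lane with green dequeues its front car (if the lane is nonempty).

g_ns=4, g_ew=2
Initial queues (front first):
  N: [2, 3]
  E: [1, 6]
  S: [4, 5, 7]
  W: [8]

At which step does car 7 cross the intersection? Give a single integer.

Step 1 [NS]: N:car2-GO,E:wait,S:car4-GO,W:wait | queues: N=1 E=2 S=2 W=1
Step 2 [NS]: N:car3-GO,E:wait,S:car5-GO,W:wait | queues: N=0 E=2 S=1 W=1
Step 3 [NS]: N:empty,E:wait,S:car7-GO,W:wait | queues: N=0 E=2 S=0 W=1
Step 4 [NS]: N:empty,E:wait,S:empty,W:wait | queues: N=0 E=2 S=0 W=1
Step 5 [EW]: N:wait,E:car1-GO,S:wait,W:car8-GO | queues: N=0 E=1 S=0 W=0
Step 6 [EW]: N:wait,E:car6-GO,S:wait,W:empty | queues: N=0 E=0 S=0 W=0
Car 7 crosses at step 3

3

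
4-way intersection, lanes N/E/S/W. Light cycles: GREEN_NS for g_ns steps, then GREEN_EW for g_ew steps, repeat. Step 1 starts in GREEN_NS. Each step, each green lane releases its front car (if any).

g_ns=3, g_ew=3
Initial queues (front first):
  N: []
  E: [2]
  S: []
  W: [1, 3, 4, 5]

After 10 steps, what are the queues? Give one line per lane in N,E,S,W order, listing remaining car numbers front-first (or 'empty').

Step 1 [NS]: N:empty,E:wait,S:empty,W:wait | queues: N=0 E=1 S=0 W=4
Step 2 [NS]: N:empty,E:wait,S:empty,W:wait | queues: N=0 E=1 S=0 W=4
Step 3 [NS]: N:empty,E:wait,S:empty,W:wait | queues: N=0 E=1 S=0 W=4
Step 4 [EW]: N:wait,E:car2-GO,S:wait,W:car1-GO | queues: N=0 E=0 S=0 W=3
Step 5 [EW]: N:wait,E:empty,S:wait,W:car3-GO | queues: N=0 E=0 S=0 W=2
Step 6 [EW]: N:wait,E:empty,S:wait,W:car4-GO | queues: N=0 E=0 S=0 W=1
Step 7 [NS]: N:empty,E:wait,S:empty,W:wait | queues: N=0 E=0 S=0 W=1
Step 8 [NS]: N:empty,E:wait,S:empty,W:wait | queues: N=0 E=0 S=0 W=1
Step 9 [NS]: N:empty,E:wait,S:empty,W:wait | queues: N=0 E=0 S=0 W=1
Step 10 [EW]: N:wait,E:empty,S:wait,W:car5-GO | queues: N=0 E=0 S=0 W=0

N: empty
E: empty
S: empty
W: empty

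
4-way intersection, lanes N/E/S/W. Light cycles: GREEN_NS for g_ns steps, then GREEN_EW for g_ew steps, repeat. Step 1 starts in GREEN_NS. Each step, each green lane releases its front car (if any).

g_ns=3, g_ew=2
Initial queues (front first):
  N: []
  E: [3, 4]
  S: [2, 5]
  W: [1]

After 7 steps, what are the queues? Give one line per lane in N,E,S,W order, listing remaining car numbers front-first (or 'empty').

Step 1 [NS]: N:empty,E:wait,S:car2-GO,W:wait | queues: N=0 E=2 S=1 W=1
Step 2 [NS]: N:empty,E:wait,S:car5-GO,W:wait | queues: N=0 E=2 S=0 W=1
Step 3 [NS]: N:empty,E:wait,S:empty,W:wait | queues: N=0 E=2 S=0 W=1
Step 4 [EW]: N:wait,E:car3-GO,S:wait,W:car1-GO | queues: N=0 E=1 S=0 W=0
Step 5 [EW]: N:wait,E:car4-GO,S:wait,W:empty | queues: N=0 E=0 S=0 W=0

N: empty
E: empty
S: empty
W: empty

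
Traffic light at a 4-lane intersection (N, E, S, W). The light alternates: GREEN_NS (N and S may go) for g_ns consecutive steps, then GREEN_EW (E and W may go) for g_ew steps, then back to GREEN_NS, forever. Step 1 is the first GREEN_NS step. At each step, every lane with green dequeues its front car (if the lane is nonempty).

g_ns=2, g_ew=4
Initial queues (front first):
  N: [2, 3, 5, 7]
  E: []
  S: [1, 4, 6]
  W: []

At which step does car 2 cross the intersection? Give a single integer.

Step 1 [NS]: N:car2-GO,E:wait,S:car1-GO,W:wait | queues: N=3 E=0 S=2 W=0
Step 2 [NS]: N:car3-GO,E:wait,S:car4-GO,W:wait | queues: N=2 E=0 S=1 W=0
Step 3 [EW]: N:wait,E:empty,S:wait,W:empty | queues: N=2 E=0 S=1 W=0
Step 4 [EW]: N:wait,E:empty,S:wait,W:empty | queues: N=2 E=0 S=1 W=0
Step 5 [EW]: N:wait,E:empty,S:wait,W:empty | queues: N=2 E=0 S=1 W=0
Step 6 [EW]: N:wait,E:empty,S:wait,W:empty | queues: N=2 E=0 S=1 W=0
Step 7 [NS]: N:car5-GO,E:wait,S:car6-GO,W:wait | queues: N=1 E=0 S=0 W=0
Step 8 [NS]: N:car7-GO,E:wait,S:empty,W:wait | queues: N=0 E=0 S=0 W=0
Car 2 crosses at step 1

1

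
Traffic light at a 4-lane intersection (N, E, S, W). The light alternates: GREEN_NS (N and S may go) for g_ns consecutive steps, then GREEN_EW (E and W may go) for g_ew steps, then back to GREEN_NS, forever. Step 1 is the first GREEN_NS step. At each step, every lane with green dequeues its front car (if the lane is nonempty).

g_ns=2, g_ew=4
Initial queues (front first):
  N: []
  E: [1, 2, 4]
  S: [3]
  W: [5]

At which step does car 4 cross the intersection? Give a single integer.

Step 1 [NS]: N:empty,E:wait,S:car3-GO,W:wait | queues: N=0 E=3 S=0 W=1
Step 2 [NS]: N:empty,E:wait,S:empty,W:wait | queues: N=0 E=3 S=0 W=1
Step 3 [EW]: N:wait,E:car1-GO,S:wait,W:car5-GO | queues: N=0 E=2 S=0 W=0
Step 4 [EW]: N:wait,E:car2-GO,S:wait,W:empty | queues: N=0 E=1 S=0 W=0
Step 5 [EW]: N:wait,E:car4-GO,S:wait,W:empty | queues: N=0 E=0 S=0 W=0
Car 4 crosses at step 5

5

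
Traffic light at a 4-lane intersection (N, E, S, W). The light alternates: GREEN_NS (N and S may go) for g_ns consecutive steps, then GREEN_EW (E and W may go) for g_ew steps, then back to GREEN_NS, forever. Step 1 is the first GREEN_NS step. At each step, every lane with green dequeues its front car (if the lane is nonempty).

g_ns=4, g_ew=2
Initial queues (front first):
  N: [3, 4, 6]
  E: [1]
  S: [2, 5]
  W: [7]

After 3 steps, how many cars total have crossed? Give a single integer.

Answer: 5

Derivation:
Step 1 [NS]: N:car3-GO,E:wait,S:car2-GO,W:wait | queues: N=2 E=1 S=1 W=1
Step 2 [NS]: N:car4-GO,E:wait,S:car5-GO,W:wait | queues: N=1 E=1 S=0 W=1
Step 3 [NS]: N:car6-GO,E:wait,S:empty,W:wait | queues: N=0 E=1 S=0 W=1
Cars crossed by step 3: 5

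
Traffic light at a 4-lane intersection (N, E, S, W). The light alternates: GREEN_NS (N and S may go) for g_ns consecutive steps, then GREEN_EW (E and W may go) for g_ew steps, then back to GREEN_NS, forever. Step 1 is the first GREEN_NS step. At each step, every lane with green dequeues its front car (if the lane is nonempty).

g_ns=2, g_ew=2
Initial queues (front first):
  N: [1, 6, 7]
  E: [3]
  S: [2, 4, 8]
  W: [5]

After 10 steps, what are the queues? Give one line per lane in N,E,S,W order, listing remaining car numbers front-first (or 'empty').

Step 1 [NS]: N:car1-GO,E:wait,S:car2-GO,W:wait | queues: N=2 E=1 S=2 W=1
Step 2 [NS]: N:car6-GO,E:wait,S:car4-GO,W:wait | queues: N=1 E=1 S=1 W=1
Step 3 [EW]: N:wait,E:car3-GO,S:wait,W:car5-GO | queues: N=1 E=0 S=1 W=0
Step 4 [EW]: N:wait,E:empty,S:wait,W:empty | queues: N=1 E=0 S=1 W=0
Step 5 [NS]: N:car7-GO,E:wait,S:car8-GO,W:wait | queues: N=0 E=0 S=0 W=0

N: empty
E: empty
S: empty
W: empty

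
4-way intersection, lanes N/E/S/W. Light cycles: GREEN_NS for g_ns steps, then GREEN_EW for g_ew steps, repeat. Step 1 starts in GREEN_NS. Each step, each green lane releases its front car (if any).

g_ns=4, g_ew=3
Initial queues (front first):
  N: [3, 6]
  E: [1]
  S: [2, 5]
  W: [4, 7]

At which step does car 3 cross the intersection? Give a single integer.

Step 1 [NS]: N:car3-GO,E:wait,S:car2-GO,W:wait | queues: N=1 E=1 S=1 W=2
Step 2 [NS]: N:car6-GO,E:wait,S:car5-GO,W:wait | queues: N=0 E=1 S=0 W=2
Step 3 [NS]: N:empty,E:wait,S:empty,W:wait | queues: N=0 E=1 S=0 W=2
Step 4 [NS]: N:empty,E:wait,S:empty,W:wait | queues: N=0 E=1 S=0 W=2
Step 5 [EW]: N:wait,E:car1-GO,S:wait,W:car4-GO | queues: N=0 E=0 S=0 W=1
Step 6 [EW]: N:wait,E:empty,S:wait,W:car7-GO | queues: N=0 E=0 S=0 W=0
Car 3 crosses at step 1

1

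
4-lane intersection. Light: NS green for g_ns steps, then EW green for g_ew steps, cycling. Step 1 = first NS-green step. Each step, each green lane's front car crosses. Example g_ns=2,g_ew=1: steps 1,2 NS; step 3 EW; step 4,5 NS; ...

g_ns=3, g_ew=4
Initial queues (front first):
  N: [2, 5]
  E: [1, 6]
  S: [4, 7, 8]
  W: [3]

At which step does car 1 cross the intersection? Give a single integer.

Step 1 [NS]: N:car2-GO,E:wait,S:car4-GO,W:wait | queues: N=1 E=2 S=2 W=1
Step 2 [NS]: N:car5-GO,E:wait,S:car7-GO,W:wait | queues: N=0 E=2 S=1 W=1
Step 3 [NS]: N:empty,E:wait,S:car8-GO,W:wait | queues: N=0 E=2 S=0 W=1
Step 4 [EW]: N:wait,E:car1-GO,S:wait,W:car3-GO | queues: N=0 E=1 S=0 W=0
Step 5 [EW]: N:wait,E:car6-GO,S:wait,W:empty | queues: N=0 E=0 S=0 W=0
Car 1 crosses at step 4

4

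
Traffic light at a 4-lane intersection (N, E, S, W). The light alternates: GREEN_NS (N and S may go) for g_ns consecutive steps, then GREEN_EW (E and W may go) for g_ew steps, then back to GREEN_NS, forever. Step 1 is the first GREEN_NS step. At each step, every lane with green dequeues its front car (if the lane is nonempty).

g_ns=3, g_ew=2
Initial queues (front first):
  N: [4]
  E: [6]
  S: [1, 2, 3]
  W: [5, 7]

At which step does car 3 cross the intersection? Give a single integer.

Step 1 [NS]: N:car4-GO,E:wait,S:car1-GO,W:wait | queues: N=0 E=1 S=2 W=2
Step 2 [NS]: N:empty,E:wait,S:car2-GO,W:wait | queues: N=0 E=1 S=1 W=2
Step 3 [NS]: N:empty,E:wait,S:car3-GO,W:wait | queues: N=0 E=1 S=0 W=2
Step 4 [EW]: N:wait,E:car6-GO,S:wait,W:car5-GO | queues: N=0 E=0 S=0 W=1
Step 5 [EW]: N:wait,E:empty,S:wait,W:car7-GO | queues: N=0 E=0 S=0 W=0
Car 3 crosses at step 3

3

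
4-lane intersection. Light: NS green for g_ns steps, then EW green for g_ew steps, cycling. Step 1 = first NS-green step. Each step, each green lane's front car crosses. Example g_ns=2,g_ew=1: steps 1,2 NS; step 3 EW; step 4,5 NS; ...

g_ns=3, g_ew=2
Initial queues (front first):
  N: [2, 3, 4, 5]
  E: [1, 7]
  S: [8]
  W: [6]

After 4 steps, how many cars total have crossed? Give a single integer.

Answer: 6

Derivation:
Step 1 [NS]: N:car2-GO,E:wait,S:car8-GO,W:wait | queues: N=3 E=2 S=0 W=1
Step 2 [NS]: N:car3-GO,E:wait,S:empty,W:wait | queues: N=2 E=2 S=0 W=1
Step 3 [NS]: N:car4-GO,E:wait,S:empty,W:wait | queues: N=1 E=2 S=0 W=1
Step 4 [EW]: N:wait,E:car1-GO,S:wait,W:car6-GO | queues: N=1 E=1 S=0 W=0
Cars crossed by step 4: 6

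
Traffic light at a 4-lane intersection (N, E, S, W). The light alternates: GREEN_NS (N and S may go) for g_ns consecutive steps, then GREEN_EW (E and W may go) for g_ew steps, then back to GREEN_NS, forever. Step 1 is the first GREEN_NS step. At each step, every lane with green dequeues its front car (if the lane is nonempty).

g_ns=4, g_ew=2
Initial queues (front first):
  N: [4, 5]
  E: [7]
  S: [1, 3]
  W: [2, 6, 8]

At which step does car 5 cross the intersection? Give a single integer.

Step 1 [NS]: N:car4-GO,E:wait,S:car1-GO,W:wait | queues: N=1 E=1 S=1 W=3
Step 2 [NS]: N:car5-GO,E:wait,S:car3-GO,W:wait | queues: N=0 E=1 S=0 W=3
Step 3 [NS]: N:empty,E:wait,S:empty,W:wait | queues: N=0 E=1 S=0 W=3
Step 4 [NS]: N:empty,E:wait,S:empty,W:wait | queues: N=0 E=1 S=0 W=3
Step 5 [EW]: N:wait,E:car7-GO,S:wait,W:car2-GO | queues: N=0 E=0 S=0 W=2
Step 6 [EW]: N:wait,E:empty,S:wait,W:car6-GO | queues: N=0 E=0 S=0 W=1
Step 7 [NS]: N:empty,E:wait,S:empty,W:wait | queues: N=0 E=0 S=0 W=1
Step 8 [NS]: N:empty,E:wait,S:empty,W:wait | queues: N=0 E=0 S=0 W=1
Step 9 [NS]: N:empty,E:wait,S:empty,W:wait | queues: N=0 E=0 S=0 W=1
Step 10 [NS]: N:empty,E:wait,S:empty,W:wait | queues: N=0 E=0 S=0 W=1
Step 11 [EW]: N:wait,E:empty,S:wait,W:car8-GO | queues: N=0 E=0 S=0 W=0
Car 5 crosses at step 2

2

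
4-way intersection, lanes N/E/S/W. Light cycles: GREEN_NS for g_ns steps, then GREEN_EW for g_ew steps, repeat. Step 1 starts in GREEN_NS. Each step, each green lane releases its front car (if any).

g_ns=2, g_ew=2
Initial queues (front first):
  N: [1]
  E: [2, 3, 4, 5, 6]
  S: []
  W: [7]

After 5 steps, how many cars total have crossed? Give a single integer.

Step 1 [NS]: N:car1-GO,E:wait,S:empty,W:wait | queues: N=0 E=5 S=0 W=1
Step 2 [NS]: N:empty,E:wait,S:empty,W:wait | queues: N=0 E=5 S=0 W=1
Step 3 [EW]: N:wait,E:car2-GO,S:wait,W:car7-GO | queues: N=0 E=4 S=0 W=0
Step 4 [EW]: N:wait,E:car3-GO,S:wait,W:empty | queues: N=0 E=3 S=0 W=0
Step 5 [NS]: N:empty,E:wait,S:empty,W:wait | queues: N=0 E=3 S=0 W=0
Cars crossed by step 5: 4

Answer: 4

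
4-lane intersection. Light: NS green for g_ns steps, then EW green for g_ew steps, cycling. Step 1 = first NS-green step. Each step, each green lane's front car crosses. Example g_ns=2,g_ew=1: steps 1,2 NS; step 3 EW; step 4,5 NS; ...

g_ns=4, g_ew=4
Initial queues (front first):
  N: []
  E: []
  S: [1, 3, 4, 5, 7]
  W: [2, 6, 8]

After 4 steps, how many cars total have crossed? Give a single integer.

Step 1 [NS]: N:empty,E:wait,S:car1-GO,W:wait | queues: N=0 E=0 S=4 W=3
Step 2 [NS]: N:empty,E:wait,S:car3-GO,W:wait | queues: N=0 E=0 S=3 W=3
Step 3 [NS]: N:empty,E:wait,S:car4-GO,W:wait | queues: N=0 E=0 S=2 W=3
Step 4 [NS]: N:empty,E:wait,S:car5-GO,W:wait | queues: N=0 E=0 S=1 W=3
Cars crossed by step 4: 4

Answer: 4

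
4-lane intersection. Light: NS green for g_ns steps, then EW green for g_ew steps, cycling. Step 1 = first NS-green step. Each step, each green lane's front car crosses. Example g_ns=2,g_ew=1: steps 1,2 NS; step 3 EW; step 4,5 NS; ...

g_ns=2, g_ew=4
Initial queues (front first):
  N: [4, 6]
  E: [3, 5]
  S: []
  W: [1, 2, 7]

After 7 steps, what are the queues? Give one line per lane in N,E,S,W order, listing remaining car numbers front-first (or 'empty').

Step 1 [NS]: N:car4-GO,E:wait,S:empty,W:wait | queues: N=1 E=2 S=0 W=3
Step 2 [NS]: N:car6-GO,E:wait,S:empty,W:wait | queues: N=0 E=2 S=0 W=3
Step 3 [EW]: N:wait,E:car3-GO,S:wait,W:car1-GO | queues: N=0 E=1 S=0 W=2
Step 4 [EW]: N:wait,E:car5-GO,S:wait,W:car2-GO | queues: N=0 E=0 S=0 W=1
Step 5 [EW]: N:wait,E:empty,S:wait,W:car7-GO | queues: N=0 E=0 S=0 W=0

N: empty
E: empty
S: empty
W: empty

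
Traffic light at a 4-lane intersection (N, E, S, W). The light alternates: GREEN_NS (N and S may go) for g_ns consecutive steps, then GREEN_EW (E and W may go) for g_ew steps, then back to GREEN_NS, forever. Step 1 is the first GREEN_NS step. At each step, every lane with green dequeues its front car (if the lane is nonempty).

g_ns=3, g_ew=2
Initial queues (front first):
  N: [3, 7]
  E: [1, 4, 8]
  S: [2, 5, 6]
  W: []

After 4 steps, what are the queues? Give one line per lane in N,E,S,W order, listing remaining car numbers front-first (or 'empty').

Step 1 [NS]: N:car3-GO,E:wait,S:car2-GO,W:wait | queues: N=1 E=3 S=2 W=0
Step 2 [NS]: N:car7-GO,E:wait,S:car5-GO,W:wait | queues: N=0 E=3 S=1 W=0
Step 3 [NS]: N:empty,E:wait,S:car6-GO,W:wait | queues: N=0 E=3 S=0 W=0
Step 4 [EW]: N:wait,E:car1-GO,S:wait,W:empty | queues: N=0 E=2 S=0 W=0

N: empty
E: 4 8
S: empty
W: empty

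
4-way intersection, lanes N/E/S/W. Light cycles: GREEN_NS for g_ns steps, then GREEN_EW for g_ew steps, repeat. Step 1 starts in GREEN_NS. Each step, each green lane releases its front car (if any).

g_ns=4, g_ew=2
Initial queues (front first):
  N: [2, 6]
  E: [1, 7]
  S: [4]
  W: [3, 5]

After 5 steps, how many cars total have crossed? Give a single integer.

Answer: 5

Derivation:
Step 1 [NS]: N:car2-GO,E:wait,S:car4-GO,W:wait | queues: N=1 E=2 S=0 W=2
Step 2 [NS]: N:car6-GO,E:wait,S:empty,W:wait | queues: N=0 E=2 S=0 W=2
Step 3 [NS]: N:empty,E:wait,S:empty,W:wait | queues: N=0 E=2 S=0 W=2
Step 4 [NS]: N:empty,E:wait,S:empty,W:wait | queues: N=0 E=2 S=0 W=2
Step 5 [EW]: N:wait,E:car1-GO,S:wait,W:car3-GO | queues: N=0 E=1 S=0 W=1
Cars crossed by step 5: 5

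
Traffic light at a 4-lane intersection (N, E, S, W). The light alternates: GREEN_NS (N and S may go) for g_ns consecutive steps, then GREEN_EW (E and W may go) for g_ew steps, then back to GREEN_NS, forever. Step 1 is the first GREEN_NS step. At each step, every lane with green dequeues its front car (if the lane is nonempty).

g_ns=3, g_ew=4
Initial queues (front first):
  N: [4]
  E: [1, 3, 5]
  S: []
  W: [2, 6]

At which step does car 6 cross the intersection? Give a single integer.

Step 1 [NS]: N:car4-GO,E:wait,S:empty,W:wait | queues: N=0 E=3 S=0 W=2
Step 2 [NS]: N:empty,E:wait,S:empty,W:wait | queues: N=0 E=3 S=0 W=2
Step 3 [NS]: N:empty,E:wait,S:empty,W:wait | queues: N=0 E=3 S=0 W=2
Step 4 [EW]: N:wait,E:car1-GO,S:wait,W:car2-GO | queues: N=0 E=2 S=0 W=1
Step 5 [EW]: N:wait,E:car3-GO,S:wait,W:car6-GO | queues: N=0 E=1 S=0 W=0
Step 6 [EW]: N:wait,E:car5-GO,S:wait,W:empty | queues: N=0 E=0 S=0 W=0
Car 6 crosses at step 5

5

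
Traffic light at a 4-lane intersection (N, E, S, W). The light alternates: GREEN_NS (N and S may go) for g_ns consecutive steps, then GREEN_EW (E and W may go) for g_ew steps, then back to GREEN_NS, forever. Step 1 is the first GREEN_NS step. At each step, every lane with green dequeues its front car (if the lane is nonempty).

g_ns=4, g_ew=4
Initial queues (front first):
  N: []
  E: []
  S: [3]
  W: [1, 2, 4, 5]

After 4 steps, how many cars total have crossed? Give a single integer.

Answer: 1

Derivation:
Step 1 [NS]: N:empty,E:wait,S:car3-GO,W:wait | queues: N=0 E=0 S=0 W=4
Step 2 [NS]: N:empty,E:wait,S:empty,W:wait | queues: N=0 E=0 S=0 W=4
Step 3 [NS]: N:empty,E:wait,S:empty,W:wait | queues: N=0 E=0 S=0 W=4
Step 4 [NS]: N:empty,E:wait,S:empty,W:wait | queues: N=0 E=0 S=0 W=4
Cars crossed by step 4: 1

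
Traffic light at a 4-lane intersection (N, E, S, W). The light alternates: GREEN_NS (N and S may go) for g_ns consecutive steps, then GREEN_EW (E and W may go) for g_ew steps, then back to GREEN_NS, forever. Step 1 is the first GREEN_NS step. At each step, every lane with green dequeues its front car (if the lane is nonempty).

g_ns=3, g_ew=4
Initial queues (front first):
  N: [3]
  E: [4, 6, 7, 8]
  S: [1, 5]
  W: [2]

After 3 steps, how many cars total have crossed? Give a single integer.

Answer: 3

Derivation:
Step 1 [NS]: N:car3-GO,E:wait,S:car1-GO,W:wait | queues: N=0 E=4 S=1 W=1
Step 2 [NS]: N:empty,E:wait,S:car5-GO,W:wait | queues: N=0 E=4 S=0 W=1
Step 3 [NS]: N:empty,E:wait,S:empty,W:wait | queues: N=0 E=4 S=0 W=1
Cars crossed by step 3: 3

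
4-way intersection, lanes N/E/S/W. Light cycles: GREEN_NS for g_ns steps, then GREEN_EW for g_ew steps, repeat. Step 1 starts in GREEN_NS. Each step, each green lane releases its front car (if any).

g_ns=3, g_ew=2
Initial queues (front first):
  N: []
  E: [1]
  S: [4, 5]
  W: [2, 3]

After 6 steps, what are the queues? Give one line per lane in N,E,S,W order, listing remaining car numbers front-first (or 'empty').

Step 1 [NS]: N:empty,E:wait,S:car4-GO,W:wait | queues: N=0 E=1 S=1 W=2
Step 2 [NS]: N:empty,E:wait,S:car5-GO,W:wait | queues: N=0 E=1 S=0 W=2
Step 3 [NS]: N:empty,E:wait,S:empty,W:wait | queues: N=0 E=1 S=0 W=2
Step 4 [EW]: N:wait,E:car1-GO,S:wait,W:car2-GO | queues: N=0 E=0 S=0 W=1
Step 5 [EW]: N:wait,E:empty,S:wait,W:car3-GO | queues: N=0 E=0 S=0 W=0

N: empty
E: empty
S: empty
W: empty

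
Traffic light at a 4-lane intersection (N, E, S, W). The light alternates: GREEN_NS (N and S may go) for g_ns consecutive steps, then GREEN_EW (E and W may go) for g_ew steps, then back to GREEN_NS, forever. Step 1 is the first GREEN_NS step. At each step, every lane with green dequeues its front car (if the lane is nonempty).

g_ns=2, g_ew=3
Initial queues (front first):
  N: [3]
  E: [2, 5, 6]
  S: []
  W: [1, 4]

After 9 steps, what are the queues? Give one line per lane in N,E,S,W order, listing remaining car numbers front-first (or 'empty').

Step 1 [NS]: N:car3-GO,E:wait,S:empty,W:wait | queues: N=0 E=3 S=0 W=2
Step 2 [NS]: N:empty,E:wait,S:empty,W:wait | queues: N=0 E=3 S=0 W=2
Step 3 [EW]: N:wait,E:car2-GO,S:wait,W:car1-GO | queues: N=0 E=2 S=0 W=1
Step 4 [EW]: N:wait,E:car5-GO,S:wait,W:car4-GO | queues: N=0 E=1 S=0 W=0
Step 5 [EW]: N:wait,E:car6-GO,S:wait,W:empty | queues: N=0 E=0 S=0 W=0

N: empty
E: empty
S: empty
W: empty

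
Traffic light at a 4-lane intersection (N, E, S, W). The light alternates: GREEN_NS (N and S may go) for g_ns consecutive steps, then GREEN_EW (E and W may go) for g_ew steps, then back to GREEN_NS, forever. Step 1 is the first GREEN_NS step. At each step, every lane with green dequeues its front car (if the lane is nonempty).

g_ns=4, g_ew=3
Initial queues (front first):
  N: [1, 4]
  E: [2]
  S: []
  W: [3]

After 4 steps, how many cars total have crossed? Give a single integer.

Step 1 [NS]: N:car1-GO,E:wait,S:empty,W:wait | queues: N=1 E=1 S=0 W=1
Step 2 [NS]: N:car4-GO,E:wait,S:empty,W:wait | queues: N=0 E=1 S=0 W=1
Step 3 [NS]: N:empty,E:wait,S:empty,W:wait | queues: N=0 E=1 S=0 W=1
Step 4 [NS]: N:empty,E:wait,S:empty,W:wait | queues: N=0 E=1 S=0 W=1
Cars crossed by step 4: 2

Answer: 2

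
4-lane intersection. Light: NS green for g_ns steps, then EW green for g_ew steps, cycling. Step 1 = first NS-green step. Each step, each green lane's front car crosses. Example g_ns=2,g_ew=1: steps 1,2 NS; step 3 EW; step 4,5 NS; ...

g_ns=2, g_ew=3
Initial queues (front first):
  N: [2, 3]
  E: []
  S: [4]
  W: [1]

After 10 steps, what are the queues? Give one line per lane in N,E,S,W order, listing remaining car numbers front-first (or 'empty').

Step 1 [NS]: N:car2-GO,E:wait,S:car4-GO,W:wait | queues: N=1 E=0 S=0 W=1
Step 2 [NS]: N:car3-GO,E:wait,S:empty,W:wait | queues: N=0 E=0 S=0 W=1
Step 3 [EW]: N:wait,E:empty,S:wait,W:car1-GO | queues: N=0 E=0 S=0 W=0

N: empty
E: empty
S: empty
W: empty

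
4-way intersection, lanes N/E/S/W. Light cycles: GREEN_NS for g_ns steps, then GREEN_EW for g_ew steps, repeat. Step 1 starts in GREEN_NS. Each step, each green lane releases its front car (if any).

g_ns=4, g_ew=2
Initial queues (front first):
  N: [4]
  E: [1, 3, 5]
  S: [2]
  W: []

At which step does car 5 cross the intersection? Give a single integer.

Step 1 [NS]: N:car4-GO,E:wait,S:car2-GO,W:wait | queues: N=0 E=3 S=0 W=0
Step 2 [NS]: N:empty,E:wait,S:empty,W:wait | queues: N=0 E=3 S=0 W=0
Step 3 [NS]: N:empty,E:wait,S:empty,W:wait | queues: N=0 E=3 S=0 W=0
Step 4 [NS]: N:empty,E:wait,S:empty,W:wait | queues: N=0 E=3 S=0 W=0
Step 5 [EW]: N:wait,E:car1-GO,S:wait,W:empty | queues: N=0 E=2 S=0 W=0
Step 6 [EW]: N:wait,E:car3-GO,S:wait,W:empty | queues: N=0 E=1 S=0 W=0
Step 7 [NS]: N:empty,E:wait,S:empty,W:wait | queues: N=0 E=1 S=0 W=0
Step 8 [NS]: N:empty,E:wait,S:empty,W:wait | queues: N=0 E=1 S=0 W=0
Step 9 [NS]: N:empty,E:wait,S:empty,W:wait | queues: N=0 E=1 S=0 W=0
Step 10 [NS]: N:empty,E:wait,S:empty,W:wait | queues: N=0 E=1 S=0 W=0
Step 11 [EW]: N:wait,E:car5-GO,S:wait,W:empty | queues: N=0 E=0 S=0 W=0
Car 5 crosses at step 11

11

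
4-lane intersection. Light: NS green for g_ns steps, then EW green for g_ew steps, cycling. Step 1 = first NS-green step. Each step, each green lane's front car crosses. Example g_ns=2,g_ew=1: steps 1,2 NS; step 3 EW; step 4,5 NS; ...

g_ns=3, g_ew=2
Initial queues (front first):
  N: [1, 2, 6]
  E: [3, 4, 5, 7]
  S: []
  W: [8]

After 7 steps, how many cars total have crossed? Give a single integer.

Answer: 6

Derivation:
Step 1 [NS]: N:car1-GO,E:wait,S:empty,W:wait | queues: N=2 E=4 S=0 W=1
Step 2 [NS]: N:car2-GO,E:wait,S:empty,W:wait | queues: N=1 E=4 S=0 W=1
Step 3 [NS]: N:car6-GO,E:wait,S:empty,W:wait | queues: N=0 E=4 S=0 W=1
Step 4 [EW]: N:wait,E:car3-GO,S:wait,W:car8-GO | queues: N=0 E=3 S=0 W=0
Step 5 [EW]: N:wait,E:car4-GO,S:wait,W:empty | queues: N=0 E=2 S=0 W=0
Step 6 [NS]: N:empty,E:wait,S:empty,W:wait | queues: N=0 E=2 S=0 W=0
Step 7 [NS]: N:empty,E:wait,S:empty,W:wait | queues: N=0 E=2 S=0 W=0
Cars crossed by step 7: 6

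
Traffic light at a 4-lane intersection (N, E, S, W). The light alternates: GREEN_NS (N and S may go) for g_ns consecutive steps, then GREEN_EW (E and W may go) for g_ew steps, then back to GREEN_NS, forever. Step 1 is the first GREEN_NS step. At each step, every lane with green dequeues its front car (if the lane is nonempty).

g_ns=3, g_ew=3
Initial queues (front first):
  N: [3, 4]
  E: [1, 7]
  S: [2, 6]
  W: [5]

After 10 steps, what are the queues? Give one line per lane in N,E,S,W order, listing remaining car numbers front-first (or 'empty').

Step 1 [NS]: N:car3-GO,E:wait,S:car2-GO,W:wait | queues: N=1 E=2 S=1 W=1
Step 2 [NS]: N:car4-GO,E:wait,S:car6-GO,W:wait | queues: N=0 E=2 S=0 W=1
Step 3 [NS]: N:empty,E:wait,S:empty,W:wait | queues: N=0 E=2 S=0 W=1
Step 4 [EW]: N:wait,E:car1-GO,S:wait,W:car5-GO | queues: N=0 E=1 S=0 W=0
Step 5 [EW]: N:wait,E:car7-GO,S:wait,W:empty | queues: N=0 E=0 S=0 W=0

N: empty
E: empty
S: empty
W: empty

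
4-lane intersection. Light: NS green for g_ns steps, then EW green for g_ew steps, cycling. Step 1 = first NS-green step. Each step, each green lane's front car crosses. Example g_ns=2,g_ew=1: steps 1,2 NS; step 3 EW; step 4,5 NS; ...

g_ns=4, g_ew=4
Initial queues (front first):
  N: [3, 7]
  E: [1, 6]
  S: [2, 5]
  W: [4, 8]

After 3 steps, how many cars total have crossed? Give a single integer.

Answer: 4

Derivation:
Step 1 [NS]: N:car3-GO,E:wait,S:car2-GO,W:wait | queues: N=1 E=2 S=1 W=2
Step 2 [NS]: N:car7-GO,E:wait,S:car5-GO,W:wait | queues: N=0 E=2 S=0 W=2
Step 3 [NS]: N:empty,E:wait,S:empty,W:wait | queues: N=0 E=2 S=0 W=2
Cars crossed by step 3: 4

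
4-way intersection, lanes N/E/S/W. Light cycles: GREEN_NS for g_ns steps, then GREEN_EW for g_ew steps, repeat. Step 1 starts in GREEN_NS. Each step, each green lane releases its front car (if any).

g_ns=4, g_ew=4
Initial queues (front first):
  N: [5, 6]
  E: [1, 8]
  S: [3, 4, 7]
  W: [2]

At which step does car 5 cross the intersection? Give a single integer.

Step 1 [NS]: N:car5-GO,E:wait,S:car3-GO,W:wait | queues: N=1 E=2 S=2 W=1
Step 2 [NS]: N:car6-GO,E:wait,S:car4-GO,W:wait | queues: N=0 E=2 S=1 W=1
Step 3 [NS]: N:empty,E:wait,S:car7-GO,W:wait | queues: N=0 E=2 S=0 W=1
Step 4 [NS]: N:empty,E:wait,S:empty,W:wait | queues: N=0 E=2 S=0 W=1
Step 5 [EW]: N:wait,E:car1-GO,S:wait,W:car2-GO | queues: N=0 E=1 S=0 W=0
Step 6 [EW]: N:wait,E:car8-GO,S:wait,W:empty | queues: N=0 E=0 S=0 W=0
Car 5 crosses at step 1

1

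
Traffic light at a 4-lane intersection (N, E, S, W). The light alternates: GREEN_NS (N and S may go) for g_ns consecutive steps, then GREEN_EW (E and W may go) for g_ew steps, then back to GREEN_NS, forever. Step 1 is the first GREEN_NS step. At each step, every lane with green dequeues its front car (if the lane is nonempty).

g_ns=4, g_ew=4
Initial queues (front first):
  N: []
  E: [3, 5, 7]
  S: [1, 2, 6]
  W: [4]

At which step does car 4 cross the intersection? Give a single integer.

Step 1 [NS]: N:empty,E:wait,S:car1-GO,W:wait | queues: N=0 E=3 S=2 W=1
Step 2 [NS]: N:empty,E:wait,S:car2-GO,W:wait | queues: N=0 E=3 S=1 W=1
Step 3 [NS]: N:empty,E:wait,S:car6-GO,W:wait | queues: N=0 E=3 S=0 W=1
Step 4 [NS]: N:empty,E:wait,S:empty,W:wait | queues: N=0 E=3 S=0 W=1
Step 5 [EW]: N:wait,E:car3-GO,S:wait,W:car4-GO | queues: N=0 E=2 S=0 W=0
Step 6 [EW]: N:wait,E:car5-GO,S:wait,W:empty | queues: N=0 E=1 S=0 W=0
Step 7 [EW]: N:wait,E:car7-GO,S:wait,W:empty | queues: N=0 E=0 S=0 W=0
Car 4 crosses at step 5

5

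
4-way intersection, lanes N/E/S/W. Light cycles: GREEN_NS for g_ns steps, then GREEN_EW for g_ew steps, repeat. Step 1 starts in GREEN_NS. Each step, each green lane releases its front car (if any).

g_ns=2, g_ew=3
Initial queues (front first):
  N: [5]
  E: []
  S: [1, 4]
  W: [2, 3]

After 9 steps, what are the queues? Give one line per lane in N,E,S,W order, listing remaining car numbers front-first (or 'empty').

Step 1 [NS]: N:car5-GO,E:wait,S:car1-GO,W:wait | queues: N=0 E=0 S=1 W=2
Step 2 [NS]: N:empty,E:wait,S:car4-GO,W:wait | queues: N=0 E=0 S=0 W=2
Step 3 [EW]: N:wait,E:empty,S:wait,W:car2-GO | queues: N=0 E=0 S=0 W=1
Step 4 [EW]: N:wait,E:empty,S:wait,W:car3-GO | queues: N=0 E=0 S=0 W=0

N: empty
E: empty
S: empty
W: empty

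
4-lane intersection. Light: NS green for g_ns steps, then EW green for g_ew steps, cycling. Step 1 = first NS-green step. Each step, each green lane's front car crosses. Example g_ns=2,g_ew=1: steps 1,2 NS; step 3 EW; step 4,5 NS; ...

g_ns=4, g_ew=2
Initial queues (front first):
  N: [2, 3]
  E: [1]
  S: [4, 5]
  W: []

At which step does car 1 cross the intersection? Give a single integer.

Step 1 [NS]: N:car2-GO,E:wait,S:car4-GO,W:wait | queues: N=1 E=1 S=1 W=0
Step 2 [NS]: N:car3-GO,E:wait,S:car5-GO,W:wait | queues: N=0 E=1 S=0 W=0
Step 3 [NS]: N:empty,E:wait,S:empty,W:wait | queues: N=0 E=1 S=0 W=0
Step 4 [NS]: N:empty,E:wait,S:empty,W:wait | queues: N=0 E=1 S=0 W=0
Step 5 [EW]: N:wait,E:car1-GO,S:wait,W:empty | queues: N=0 E=0 S=0 W=0
Car 1 crosses at step 5

5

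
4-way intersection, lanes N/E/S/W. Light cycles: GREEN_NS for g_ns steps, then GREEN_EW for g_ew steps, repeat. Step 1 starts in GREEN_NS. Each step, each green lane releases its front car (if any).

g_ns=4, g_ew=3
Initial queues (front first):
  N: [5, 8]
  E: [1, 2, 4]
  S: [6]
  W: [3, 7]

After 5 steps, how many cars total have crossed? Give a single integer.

Step 1 [NS]: N:car5-GO,E:wait,S:car6-GO,W:wait | queues: N=1 E=3 S=0 W=2
Step 2 [NS]: N:car8-GO,E:wait,S:empty,W:wait | queues: N=0 E=3 S=0 W=2
Step 3 [NS]: N:empty,E:wait,S:empty,W:wait | queues: N=0 E=3 S=0 W=2
Step 4 [NS]: N:empty,E:wait,S:empty,W:wait | queues: N=0 E=3 S=0 W=2
Step 5 [EW]: N:wait,E:car1-GO,S:wait,W:car3-GO | queues: N=0 E=2 S=0 W=1
Cars crossed by step 5: 5

Answer: 5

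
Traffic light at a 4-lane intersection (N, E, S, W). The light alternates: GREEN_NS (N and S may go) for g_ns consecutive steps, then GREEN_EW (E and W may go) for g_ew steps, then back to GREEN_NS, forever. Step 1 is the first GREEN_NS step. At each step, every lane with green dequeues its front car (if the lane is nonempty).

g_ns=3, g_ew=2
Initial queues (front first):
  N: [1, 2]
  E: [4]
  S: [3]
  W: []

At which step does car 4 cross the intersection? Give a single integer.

Step 1 [NS]: N:car1-GO,E:wait,S:car3-GO,W:wait | queues: N=1 E=1 S=0 W=0
Step 2 [NS]: N:car2-GO,E:wait,S:empty,W:wait | queues: N=0 E=1 S=0 W=0
Step 3 [NS]: N:empty,E:wait,S:empty,W:wait | queues: N=0 E=1 S=0 W=0
Step 4 [EW]: N:wait,E:car4-GO,S:wait,W:empty | queues: N=0 E=0 S=0 W=0
Car 4 crosses at step 4

4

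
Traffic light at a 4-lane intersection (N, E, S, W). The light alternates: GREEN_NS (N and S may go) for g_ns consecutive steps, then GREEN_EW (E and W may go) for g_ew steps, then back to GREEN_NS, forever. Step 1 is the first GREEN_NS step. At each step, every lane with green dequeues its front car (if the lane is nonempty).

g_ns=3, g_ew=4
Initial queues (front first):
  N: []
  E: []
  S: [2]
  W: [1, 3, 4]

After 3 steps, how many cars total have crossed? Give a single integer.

Answer: 1

Derivation:
Step 1 [NS]: N:empty,E:wait,S:car2-GO,W:wait | queues: N=0 E=0 S=0 W=3
Step 2 [NS]: N:empty,E:wait,S:empty,W:wait | queues: N=0 E=0 S=0 W=3
Step 3 [NS]: N:empty,E:wait,S:empty,W:wait | queues: N=0 E=0 S=0 W=3
Cars crossed by step 3: 1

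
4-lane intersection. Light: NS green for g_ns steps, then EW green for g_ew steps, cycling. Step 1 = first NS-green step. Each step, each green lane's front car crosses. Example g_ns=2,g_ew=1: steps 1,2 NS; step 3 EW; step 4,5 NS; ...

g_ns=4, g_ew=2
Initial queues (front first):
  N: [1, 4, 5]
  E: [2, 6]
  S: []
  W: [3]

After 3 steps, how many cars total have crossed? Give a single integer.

Answer: 3

Derivation:
Step 1 [NS]: N:car1-GO,E:wait,S:empty,W:wait | queues: N=2 E=2 S=0 W=1
Step 2 [NS]: N:car4-GO,E:wait,S:empty,W:wait | queues: N=1 E=2 S=0 W=1
Step 3 [NS]: N:car5-GO,E:wait,S:empty,W:wait | queues: N=0 E=2 S=0 W=1
Cars crossed by step 3: 3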